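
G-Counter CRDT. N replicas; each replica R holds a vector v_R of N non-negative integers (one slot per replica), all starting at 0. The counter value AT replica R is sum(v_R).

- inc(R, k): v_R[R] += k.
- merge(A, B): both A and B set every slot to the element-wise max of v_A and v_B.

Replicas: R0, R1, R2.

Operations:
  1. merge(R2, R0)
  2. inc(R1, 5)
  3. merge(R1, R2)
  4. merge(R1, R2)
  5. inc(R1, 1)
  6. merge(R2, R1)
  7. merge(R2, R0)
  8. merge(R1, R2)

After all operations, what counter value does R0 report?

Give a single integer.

Op 1: merge R2<->R0 -> R2=(0,0,0) R0=(0,0,0)
Op 2: inc R1 by 5 -> R1=(0,5,0) value=5
Op 3: merge R1<->R2 -> R1=(0,5,0) R2=(0,5,0)
Op 4: merge R1<->R2 -> R1=(0,5,0) R2=(0,5,0)
Op 5: inc R1 by 1 -> R1=(0,6,0) value=6
Op 6: merge R2<->R1 -> R2=(0,6,0) R1=(0,6,0)
Op 7: merge R2<->R0 -> R2=(0,6,0) R0=(0,6,0)
Op 8: merge R1<->R2 -> R1=(0,6,0) R2=(0,6,0)

Answer: 6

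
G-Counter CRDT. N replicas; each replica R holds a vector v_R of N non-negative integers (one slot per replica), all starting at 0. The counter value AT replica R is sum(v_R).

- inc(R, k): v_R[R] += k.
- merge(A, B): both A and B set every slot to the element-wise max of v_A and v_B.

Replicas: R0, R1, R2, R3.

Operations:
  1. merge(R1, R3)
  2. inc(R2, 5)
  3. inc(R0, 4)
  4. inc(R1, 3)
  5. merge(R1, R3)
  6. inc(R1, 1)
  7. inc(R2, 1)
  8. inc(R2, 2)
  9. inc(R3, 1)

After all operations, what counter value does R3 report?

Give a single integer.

Op 1: merge R1<->R3 -> R1=(0,0,0,0) R3=(0,0,0,0)
Op 2: inc R2 by 5 -> R2=(0,0,5,0) value=5
Op 3: inc R0 by 4 -> R0=(4,0,0,0) value=4
Op 4: inc R1 by 3 -> R1=(0,3,0,0) value=3
Op 5: merge R1<->R3 -> R1=(0,3,0,0) R3=(0,3,0,0)
Op 6: inc R1 by 1 -> R1=(0,4,0,0) value=4
Op 7: inc R2 by 1 -> R2=(0,0,6,0) value=6
Op 8: inc R2 by 2 -> R2=(0,0,8,0) value=8
Op 9: inc R3 by 1 -> R3=(0,3,0,1) value=4

Answer: 4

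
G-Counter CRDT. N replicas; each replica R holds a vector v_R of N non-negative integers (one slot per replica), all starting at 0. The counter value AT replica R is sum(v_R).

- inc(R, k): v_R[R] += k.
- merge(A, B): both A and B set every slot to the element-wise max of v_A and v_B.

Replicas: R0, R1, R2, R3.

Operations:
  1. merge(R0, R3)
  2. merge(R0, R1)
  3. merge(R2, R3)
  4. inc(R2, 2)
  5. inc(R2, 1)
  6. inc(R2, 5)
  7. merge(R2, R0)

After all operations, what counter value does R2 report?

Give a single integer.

Op 1: merge R0<->R3 -> R0=(0,0,0,0) R3=(0,0,0,0)
Op 2: merge R0<->R1 -> R0=(0,0,0,0) R1=(0,0,0,0)
Op 3: merge R2<->R3 -> R2=(0,0,0,0) R3=(0,0,0,0)
Op 4: inc R2 by 2 -> R2=(0,0,2,0) value=2
Op 5: inc R2 by 1 -> R2=(0,0,3,0) value=3
Op 6: inc R2 by 5 -> R2=(0,0,8,0) value=8
Op 7: merge R2<->R0 -> R2=(0,0,8,0) R0=(0,0,8,0)

Answer: 8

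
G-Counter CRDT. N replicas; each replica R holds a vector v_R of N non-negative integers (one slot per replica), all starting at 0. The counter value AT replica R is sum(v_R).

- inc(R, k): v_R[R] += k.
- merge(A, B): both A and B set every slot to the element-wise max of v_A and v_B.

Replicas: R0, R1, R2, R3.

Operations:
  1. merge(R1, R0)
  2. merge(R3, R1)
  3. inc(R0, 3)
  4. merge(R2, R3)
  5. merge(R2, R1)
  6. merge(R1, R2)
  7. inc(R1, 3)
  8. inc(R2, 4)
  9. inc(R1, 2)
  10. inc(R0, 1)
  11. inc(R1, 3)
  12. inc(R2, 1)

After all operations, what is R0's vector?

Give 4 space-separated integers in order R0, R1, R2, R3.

Op 1: merge R1<->R0 -> R1=(0,0,0,0) R0=(0,0,0,0)
Op 2: merge R3<->R1 -> R3=(0,0,0,0) R1=(0,0,0,0)
Op 3: inc R0 by 3 -> R0=(3,0,0,0) value=3
Op 4: merge R2<->R3 -> R2=(0,0,0,0) R3=(0,0,0,0)
Op 5: merge R2<->R1 -> R2=(0,0,0,0) R1=(0,0,0,0)
Op 6: merge R1<->R2 -> R1=(0,0,0,0) R2=(0,0,0,0)
Op 7: inc R1 by 3 -> R1=(0,3,0,0) value=3
Op 8: inc R2 by 4 -> R2=(0,0,4,0) value=4
Op 9: inc R1 by 2 -> R1=(0,5,0,0) value=5
Op 10: inc R0 by 1 -> R0=(4,0,0,0) value=4
Op 11: inc R1 by 3 -> R1=(0,8,0,0) value=8
Op 12: inc R2 by 1 -> R2=(0,0,5,0) value=5

Answer: 4 0 0 0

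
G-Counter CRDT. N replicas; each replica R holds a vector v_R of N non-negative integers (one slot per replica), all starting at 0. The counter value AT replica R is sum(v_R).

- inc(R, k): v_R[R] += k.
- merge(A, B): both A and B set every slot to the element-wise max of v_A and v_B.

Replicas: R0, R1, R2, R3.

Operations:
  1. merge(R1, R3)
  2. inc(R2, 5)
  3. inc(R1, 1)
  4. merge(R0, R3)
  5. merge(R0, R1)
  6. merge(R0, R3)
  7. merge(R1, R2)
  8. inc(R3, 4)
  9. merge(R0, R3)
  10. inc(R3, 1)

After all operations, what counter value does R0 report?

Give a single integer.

Op 1: merge R1<->R3 -> R1=(0,0,0,0) R3=(0,0,0,0)
Op 2: inc R2 by 5 -> R2=(0,0,5,0) value=5
Op 3: inc R1 by 1 -> R1=(0,1,0,0) value=1
Op 4: merge R0<->R3 -> R0=(0,0,0,0) R3=(0,0,0,0)
Op 5: merge R0<->R1 -> R0=(0,1,0,0) R1=(0,1,0,0)
Op 6: merge R0<->R3 -> R0=(0,1,0,0) R3=(0,1,0,0)
Op 7: merge R1<->R2 -> R1=(0,1,5,0) R2=(0,1,5,0)
Op 8: inc R3 by 4 -> R3=(0,1,0,4) value=5
Op 9: merge R0<->R3 -> R0=(0,1,0,4) R3=(0,1,0,4)
Op 10: inc R3 by 1 -> R3=(0,1,0,5) value=6

Answer: 5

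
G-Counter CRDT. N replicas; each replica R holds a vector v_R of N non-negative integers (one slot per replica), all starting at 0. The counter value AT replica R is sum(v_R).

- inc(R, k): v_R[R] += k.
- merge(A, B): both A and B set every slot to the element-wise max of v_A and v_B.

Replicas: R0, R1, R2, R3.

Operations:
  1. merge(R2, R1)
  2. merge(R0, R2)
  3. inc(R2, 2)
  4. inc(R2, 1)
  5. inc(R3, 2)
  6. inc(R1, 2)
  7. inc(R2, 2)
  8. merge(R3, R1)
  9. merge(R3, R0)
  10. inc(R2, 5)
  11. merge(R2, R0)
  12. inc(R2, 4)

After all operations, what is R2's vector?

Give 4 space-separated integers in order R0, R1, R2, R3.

Op 1: merge R2<->R1 -> R2=(0,0,0,0) R1=(0,0,0,0)
Op 2: merge R0<->R2 -> R0=(0,0,0,0) R2=(0,0,0,0)
Op 3: inc R2 by 2 -> R2=(0,0,2,0) value=2
Op 4: inc R2 by 1 -> R2=(0,0,3,0) value=3
Op 5: inc R3 by 2 -> R3=(0,0,0,2) value=2
Op 6: inc R1 by 2 -> R1=(0,2,0,0) value=2
Op 7: inc R2 by 2 -> R2=(0,0,5,0) value=5
Op 8: merge R3<->R1 -> R3=(0,2,0,2) R1=(0,2,0,2)
Op 9: merge R3<->R0 -> R3=(0,2,0,2) R0=(0,2,0,2)
Op 10: inc R2 by 5 -> R2=(0,0,10,0) value=10
Op 11: merge R2<->R0 -> R2=(0,2,10,2) R0=(0,2,10,2)
Op 12: inc R2 by 4 -> R2=(0,2,14,2) value=18

Answer: 0 2 14 2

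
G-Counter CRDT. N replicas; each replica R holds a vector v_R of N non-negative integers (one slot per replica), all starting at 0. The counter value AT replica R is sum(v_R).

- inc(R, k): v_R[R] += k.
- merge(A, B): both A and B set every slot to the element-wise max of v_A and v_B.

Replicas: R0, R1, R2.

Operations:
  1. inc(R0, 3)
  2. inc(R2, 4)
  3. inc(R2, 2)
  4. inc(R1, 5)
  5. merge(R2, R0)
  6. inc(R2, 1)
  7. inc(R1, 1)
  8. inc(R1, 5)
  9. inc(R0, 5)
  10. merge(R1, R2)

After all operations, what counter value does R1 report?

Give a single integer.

Op 1: inc R0 by 3 -> R0=(3,0,0) value=3
Op 2: inc R2 by 4 -> R2=(0,0,4) value=4
Op 3: inc R2 by 2 -> R2=(0,0,6) value=6
Op 4: inc R1 by 5 -> R1=(0,5,0) value=5
Op 5: merge R2<->R0 -> R2=(3,0,6) R0=(3,0,6)
Op 6: inc R2 by 1 -> R2=(3,0,7) value=10
Op 7: inc R1 by 1 -> R1=(0,6,0) value=6
Op 8: inc R1 by 5 -> R1=(0,11,0) value=11
Op 9: inc R0 by 5 -> R0=(8,0,6) value=14
Op 10: merge R1<->R2 -> R1=(3,11,7) R2=(3,11,7)

Answer: 21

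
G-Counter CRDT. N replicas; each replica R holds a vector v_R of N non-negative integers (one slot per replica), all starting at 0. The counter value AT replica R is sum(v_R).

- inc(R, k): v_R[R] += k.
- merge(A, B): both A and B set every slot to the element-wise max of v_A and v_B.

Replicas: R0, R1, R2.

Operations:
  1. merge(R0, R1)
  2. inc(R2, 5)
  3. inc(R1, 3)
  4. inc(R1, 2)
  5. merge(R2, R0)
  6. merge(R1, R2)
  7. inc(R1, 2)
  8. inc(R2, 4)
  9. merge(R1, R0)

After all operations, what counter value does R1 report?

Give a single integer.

Answer: 12

Derivation:
Op 1: merge R0<->R1 -> R0=(0,0,0) R1=(0,0,0)
Op 2: inc R2 by 5 -> R2=(0,0,5) value=5
Op 3: inc R1 by 3 -> R1=(0,3,0) value=3
Op 4: inc R1 by 2 -> R1=(0,5,0) value=5
Op 5: merge R2<->R0 -> R2=(0,0,5) R0=(0,0,5)
Op 6: merge R1<->R2 -> R1=(0,5,5) R2=(0,5,5)
Op 7: inc R1 by 2 -> R1=(0,7,5) value=12
Op 8: inc R2 by 4 -> R2=(0,5,9) value=14
Op 9: merge R1<->R0 -> R1=(0,7,5) R0=(0,7,5)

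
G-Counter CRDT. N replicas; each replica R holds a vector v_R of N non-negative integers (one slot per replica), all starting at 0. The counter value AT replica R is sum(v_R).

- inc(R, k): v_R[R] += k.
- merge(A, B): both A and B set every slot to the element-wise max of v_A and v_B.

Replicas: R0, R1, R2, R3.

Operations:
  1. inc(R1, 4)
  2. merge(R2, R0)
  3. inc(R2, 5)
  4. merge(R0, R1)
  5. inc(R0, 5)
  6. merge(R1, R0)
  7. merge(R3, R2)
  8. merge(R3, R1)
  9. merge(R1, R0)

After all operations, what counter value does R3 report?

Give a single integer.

Op 1: inc R1 by 4 -> R1=(0,4,0,0) value=4
Op 2: merge R2<->R0 -> R2=(0,0,0,0) R0=(0,0,0,0)
Op 3: inc R2 by 5 -> R2=(0,0,5,0) value=5
Op 4: merge R0<->R1 -> R0=(0,4,0,0) R1=(0,4,0,0)
Op 5: inc R0 by 5 -> R0=(5,4,0,0) value=9
Op 6: merge R1<->R0 -> R1=(5,4,0,0) R0=(5,4,0,0)
Op 7: merge R3<->R2 -> R3=(0,0,5,0) R2=(0,0,5,0)
Op 8: merge R3<->R1 -> R3=(5,4,5,0) R1=(5,4,5,0)
Op 9: merge R1<->R0 -> R1=(5,4,5,0) R0=(5,4,5,0)

Answer: 14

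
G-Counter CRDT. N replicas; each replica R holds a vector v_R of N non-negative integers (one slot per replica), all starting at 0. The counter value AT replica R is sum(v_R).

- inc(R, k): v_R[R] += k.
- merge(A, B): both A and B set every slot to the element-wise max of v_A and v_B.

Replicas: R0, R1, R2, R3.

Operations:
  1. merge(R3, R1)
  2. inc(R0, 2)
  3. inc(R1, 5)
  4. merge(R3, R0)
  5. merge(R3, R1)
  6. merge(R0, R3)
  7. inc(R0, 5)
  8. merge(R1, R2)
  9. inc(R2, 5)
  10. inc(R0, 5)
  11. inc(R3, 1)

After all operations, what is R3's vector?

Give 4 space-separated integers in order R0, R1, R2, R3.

Answer: 2 5 0 1

Derivation:
Op 1: merge R3<->R1 -> R3=(0,0,0,0) R1=(0,0,0,0)
Op 2: inc R0 by 2 -> R0=(2,0,0,0) value=2
Op 3: inc R1 by 5 -> R1=(0,5,0,0) value=5
Op 4: merge R3<->R0 -> R3=(2,0,0,0) R0=(2,0,0,0)
Op 5: merge R3<->R1 -> R3=(2,5,0,0) R1=(2,5,0,0)
Op 6: merge R0<->R3 -> R0=(2,5,0,0) R3=(2,5,0,0)
Op 7: inc R0 by 5 -> R0=(7,5,0,0) value=12
Op 8: merge R1<->R2 -> R1=(2,5,0,0) R2=(2,5,0,0)
Op 9: inc R2 by 5 -> R2=(2,5,5,0) value=12
Op 10: inc R0 by 5 -> R0=(12,5,0,0) value=17
Op 11: inc R3 by 1 -> R3=(2,5,0,1) value=8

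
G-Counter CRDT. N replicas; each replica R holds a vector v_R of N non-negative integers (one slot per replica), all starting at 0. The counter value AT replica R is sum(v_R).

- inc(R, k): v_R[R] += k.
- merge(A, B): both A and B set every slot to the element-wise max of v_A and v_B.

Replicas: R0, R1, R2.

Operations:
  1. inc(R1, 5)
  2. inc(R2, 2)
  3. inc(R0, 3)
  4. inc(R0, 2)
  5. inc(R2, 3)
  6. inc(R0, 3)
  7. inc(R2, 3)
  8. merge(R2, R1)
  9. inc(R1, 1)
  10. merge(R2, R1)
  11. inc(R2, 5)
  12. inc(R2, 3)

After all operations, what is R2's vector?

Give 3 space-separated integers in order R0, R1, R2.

Answer: 0 6 16

Derivation:
Op 1: inc R1 by 5 -> R1=(0,5,0) value=5
Op 2: inc R2 by 2 -> R2=(0,0,2) value=2
Op 3: inc R0 by 3 -> R0=(3,0,0) value=3
Op 4: inc R0 by 2 -> R0=(5,0,0) value=5
Op 5: inc R2 by 3 -> R2=(0,0,5) value=5
Op 6: inc R0 by 3 -> R0=(8,0,0) value=8
Op 7: inc R2 by 3 -> R2=(0,0,8) value=8
Op 8: merge R2<->R1 -> R2=(0,5,8) R1=(0,5,8)
Op 9: inc R1 by 1 -> R1=(0,6,8) value=14
Op 10: merge R2<->R1 -> R2=(0,6,8) R1=(0,6,8)
Op 11: inc R2 by 5 -> R2=(0,6,13) value=19
Op 12: inc R2 by 3 -> R2=(0,6,16) value=22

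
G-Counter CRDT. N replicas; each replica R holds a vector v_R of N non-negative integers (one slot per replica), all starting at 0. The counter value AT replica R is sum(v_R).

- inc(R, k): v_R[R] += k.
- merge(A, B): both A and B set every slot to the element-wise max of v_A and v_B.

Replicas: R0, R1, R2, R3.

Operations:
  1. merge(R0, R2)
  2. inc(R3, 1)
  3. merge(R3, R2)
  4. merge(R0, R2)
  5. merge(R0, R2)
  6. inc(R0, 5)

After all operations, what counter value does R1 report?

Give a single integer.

Answer: 0

Derivation:
Op 1: merge R0<->R2 -> R0=(0,0,0,0) R2=(0,0,0,0)
Op 2: inc R3 by 1 -> R3=(0,0,0,1) value=1
Op 3: merge R3<->R2 -> R3=(0,0,0,1) R2=(0,0,0,1)
Op 4: merge R0<->R2 -> R0=(0,0,0,1) R2=(0,0,0,1)
Op 5: merge R0<->R2 -> R0=(0,0,0,1) R2=(0,0,0,1)
Op 6: inc R0 by 5 -> R0=(5,0,0,1) value=6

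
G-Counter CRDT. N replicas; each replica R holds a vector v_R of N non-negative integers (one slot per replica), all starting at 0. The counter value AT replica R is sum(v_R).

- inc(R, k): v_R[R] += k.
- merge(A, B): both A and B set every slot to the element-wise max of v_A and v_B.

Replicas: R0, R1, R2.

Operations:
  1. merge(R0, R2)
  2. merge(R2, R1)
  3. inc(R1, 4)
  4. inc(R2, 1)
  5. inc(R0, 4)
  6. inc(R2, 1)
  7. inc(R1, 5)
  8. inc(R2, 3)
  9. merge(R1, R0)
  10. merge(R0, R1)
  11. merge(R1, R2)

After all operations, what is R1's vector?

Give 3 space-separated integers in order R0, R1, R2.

Op 1: merge R0<->R2 -> R0=(0,0,0) R2=(0,0,0)
Op 2: merge R2<->R1 -> R2=(0,0,0) R1=(0,0,0)
Op 3: inc R1 by 4 -> R1=(0,4,0) value=4
Op 4: inc R2 by 1 -> R2=(0,0,1) value=1
Op 5: inc R0 by 4 -> R0=(4,0,0) value=4
Op 6: inc R2 by 1 -> R2=(0,0,2) value=2
Op 7: inc R1 by 5 -> R1=(0,9,0) value=9
Op 8: inc R2 by 3 -> R2=(0,0,5) value=5
Op 9: merge R1<->R0 -> R1=(4,9,0) R0=(4,9,0)
Op 10: merge R0<->R1 -> R0=(4,9,0) R1=(4,9,0)
Op 11: merge R1<->R2 -> R1=(4,9,5) R2=(4,9,5)

Answer: 4 9 5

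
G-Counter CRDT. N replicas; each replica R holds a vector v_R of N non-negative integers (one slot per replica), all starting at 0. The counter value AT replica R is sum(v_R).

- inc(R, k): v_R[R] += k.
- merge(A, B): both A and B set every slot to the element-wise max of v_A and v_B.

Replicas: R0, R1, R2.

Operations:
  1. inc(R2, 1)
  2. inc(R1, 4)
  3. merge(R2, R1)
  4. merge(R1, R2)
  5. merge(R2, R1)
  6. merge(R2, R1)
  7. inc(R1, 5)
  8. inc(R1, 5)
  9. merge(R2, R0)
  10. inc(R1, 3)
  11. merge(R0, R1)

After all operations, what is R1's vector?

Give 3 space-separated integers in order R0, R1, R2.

Answer: 0 17 1

Derivation:
Op 1: inc R2 by 1 -> R2=(0,0,1) value=1
Op 2: inc R1 by 4 -> R1=(0,4,0) value=4
Op 3: merge R2<->R1 -> R2=(0,4,1) R1=(0,4,1)
Op 4: merge R1<->R2 -> R1=(0,4,1) R2=(0,4,1)
Op 5: merge R2<->R1 -> R2=(0,4,1) R1=(0,4,1)
Op 6: merge R2<->R1 -> R2=(0,4,1) R1=(0,4,1)
Op 7: inc R1 by 5 -> R1=(0,9,1) value=10
Op 8: inc R1 by 5 -> R1=(0,14,1) value=15
Op 9: merge R2<->R0 -> R2=(0,4,1) R0=(0,4,1)
Op 10: inc R1 by 3 -> R1=(0,17,1) value=18
Op 11: merge R0<->R1 -> R0=(0,17,1) R1=(0,17,1)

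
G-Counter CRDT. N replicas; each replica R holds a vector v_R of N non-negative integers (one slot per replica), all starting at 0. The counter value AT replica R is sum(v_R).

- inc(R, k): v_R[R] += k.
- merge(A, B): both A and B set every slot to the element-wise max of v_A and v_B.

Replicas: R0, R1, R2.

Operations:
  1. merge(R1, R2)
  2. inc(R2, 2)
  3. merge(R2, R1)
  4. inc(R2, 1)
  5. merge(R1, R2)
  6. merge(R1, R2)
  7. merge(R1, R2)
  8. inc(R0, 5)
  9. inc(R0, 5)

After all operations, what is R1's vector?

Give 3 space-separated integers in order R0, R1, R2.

Op 1: merge R1<->R2 -> R1=(0,0,0) R2=(0,0,0)
Op 2: inc R2 by 2 -> R2=(0,0,2) value=2
Op 3: merge R2<->R1 -> R2=(0,0,2) R1=(0,0,2)
Op 4: inc R2 by 1 -> R2=(0,0,3) value=3
Op 5: merge R1<->R2 -> R1=(0,0,3) R2=(0,0,3)
Op 6: merge R1<->R2 -> R1=(0,0,3) R2=(0,0,3)
Op 7: merge R1<->R2 -> R1=(0,0,3) R2=(0,0,3)
Op 8: inc R0 by 5 -> R0=(5,0,0) value=5
Op 9: inc R0 by 5 -> R0=(10,0,0) value=10

Answer: 0 0 3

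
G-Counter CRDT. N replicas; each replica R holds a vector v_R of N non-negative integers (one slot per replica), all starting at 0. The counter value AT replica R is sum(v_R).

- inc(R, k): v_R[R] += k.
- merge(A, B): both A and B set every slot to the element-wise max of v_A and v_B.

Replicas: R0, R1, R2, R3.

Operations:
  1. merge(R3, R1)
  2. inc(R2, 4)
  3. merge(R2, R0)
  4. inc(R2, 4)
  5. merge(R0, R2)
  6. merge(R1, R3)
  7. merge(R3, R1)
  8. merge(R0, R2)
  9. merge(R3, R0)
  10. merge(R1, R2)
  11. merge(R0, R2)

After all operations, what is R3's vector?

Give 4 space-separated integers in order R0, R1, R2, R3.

Answer: 0 0 8 0

Derivation:
Op 1: merge R3<->R1 -> R3=(0,0,0,0) R1=(0,0,0,0)
Op 2: inc R2 by 4 -> R2=(0,0,4,0) value=4
Op 3: merge R2<->R0 -> R2=(0,0,4,0) R0=(0,0,4,0)
Op 4: inc R2 by 4 -> R2=(0,0,8,0) value=8
Op 5: merge R0<->R2 -> R0=(0,0,8,0) R2=(0,0,8,0)
Op 6: merge R1<->R3 -> R1=(0,0,0,0) R3=(0,0,0,0)
Op 7: merge R3<->R1 -> R3=(0,0,0,0) R1=(0,0,0,0)
Op 8: merge R0<->R2 -> R0=(0,0,8,0) R2=(0,0,8,0)
Op 9: merge R3<->R0 -> R3=(0,0,8,0) R0=(0,0,8,0)
Op 10: merge R1<->R2 -> R1=(0,0,8,0) R2=(0,0,8,0)
Op 11: merge R0<->R2 -> R0=(0,0,8,0) R2=(0,0,8,0)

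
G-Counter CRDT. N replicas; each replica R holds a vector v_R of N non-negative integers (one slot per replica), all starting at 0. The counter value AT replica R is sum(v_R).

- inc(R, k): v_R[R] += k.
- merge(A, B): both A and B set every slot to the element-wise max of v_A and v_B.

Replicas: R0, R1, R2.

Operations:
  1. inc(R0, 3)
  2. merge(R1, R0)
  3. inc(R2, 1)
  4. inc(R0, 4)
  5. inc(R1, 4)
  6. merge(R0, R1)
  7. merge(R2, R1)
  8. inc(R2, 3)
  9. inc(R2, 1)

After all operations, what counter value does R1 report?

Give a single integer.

Answer: 12

Derivation:
Op 1: inc R0 by 3 -> R0=(3,0,0) value=3
Op 2: merge R1<->R0 -> R1=(3,0,0) R0=(3,0,0)
Op 3: inc R2 by 1 -> R2=(0,0,1) value=1
Op 4: inc R0 by 4 -> R0=(7,0,0) value=7
Op 5: inc R1 by 4 -> R1=(3,4,0) value=7
Op 6: merge R0<->R1 -> R0=(7,4,0) R1=(7,4,0)
Op 7: merge R2<->R1 -> R2=(7,4,1) R1=(7,4,1)
Op 8: inc R2 by 3 -> R2=(7,4,4) value=15
Op 9: inc R2 by 1 -> R2=(7,4,5) value=16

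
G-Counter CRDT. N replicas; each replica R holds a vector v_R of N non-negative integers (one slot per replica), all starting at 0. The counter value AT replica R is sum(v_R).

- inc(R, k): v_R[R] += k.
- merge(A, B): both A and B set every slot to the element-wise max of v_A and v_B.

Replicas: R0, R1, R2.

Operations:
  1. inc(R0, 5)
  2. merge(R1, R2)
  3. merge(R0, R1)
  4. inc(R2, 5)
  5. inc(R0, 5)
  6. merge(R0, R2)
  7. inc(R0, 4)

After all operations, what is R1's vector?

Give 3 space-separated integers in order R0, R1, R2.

Answer: 5 0 0

Derivation:
Op 1: inc R0 by 5 -> R0=(5,0,0) value=5
Op 2: merge R1<->R2 -> R1=(0,0,0) R2=(0,0,0)
Op 3: merge R0<->R1 -> R0=(5,0,0) R1=(5,0,0)
Op 4: inc R2 by 5 -> R2=(0,0,5) value=5
Op 5: inc R0 by 5 -> R0=(10,0,0) value=10
Op 6: merge R0<->R2 -> R0=(10,0,5) R2=(10,0,5)
Op 7: inc R0 by 4 -> R0=(14,0,5) value=19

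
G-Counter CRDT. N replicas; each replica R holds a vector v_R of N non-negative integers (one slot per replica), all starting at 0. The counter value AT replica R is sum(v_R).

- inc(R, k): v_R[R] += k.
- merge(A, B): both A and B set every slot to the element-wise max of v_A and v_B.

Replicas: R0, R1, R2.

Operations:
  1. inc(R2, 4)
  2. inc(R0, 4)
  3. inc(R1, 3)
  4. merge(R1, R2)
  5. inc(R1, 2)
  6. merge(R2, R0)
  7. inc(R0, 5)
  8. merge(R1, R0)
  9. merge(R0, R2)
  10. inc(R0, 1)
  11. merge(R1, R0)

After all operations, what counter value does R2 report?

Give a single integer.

Answer: 18

Derivation:
Op 1: inc R2 by 4 -> R2=(0,0,4) value=4
Op 2: inc R0 by 4 -> R0=(4,0,0) value=4
Op 3: inc R1 by 3 -> R1=(0,3,0) value=3
Op 4: merge R1<->R2 -> R1=(0,3,4) R2=(0,3,4)
Op 5: inc R1 by 2 -> R1=(0,5,4) value=9
Op 6: merge R2<->R0 -> R2=(4,3,4) R0=(4,3,4)
Op 7: inc R0 by 5 -> R0=(9,3,4) value=16
Op 8: merge R1<->R0 -> R1=(9,5,4) R0=(9,5,4)
Op 9: merge R0<->R2 -> R0=(9,5,4) R2=(9,5,4)
Op 10: inc R0 by 1 -> R0=(10,5,4) value=19
Op 11: merge R1<->R0 -> R1=(10,5,4) R0=(10,5,4)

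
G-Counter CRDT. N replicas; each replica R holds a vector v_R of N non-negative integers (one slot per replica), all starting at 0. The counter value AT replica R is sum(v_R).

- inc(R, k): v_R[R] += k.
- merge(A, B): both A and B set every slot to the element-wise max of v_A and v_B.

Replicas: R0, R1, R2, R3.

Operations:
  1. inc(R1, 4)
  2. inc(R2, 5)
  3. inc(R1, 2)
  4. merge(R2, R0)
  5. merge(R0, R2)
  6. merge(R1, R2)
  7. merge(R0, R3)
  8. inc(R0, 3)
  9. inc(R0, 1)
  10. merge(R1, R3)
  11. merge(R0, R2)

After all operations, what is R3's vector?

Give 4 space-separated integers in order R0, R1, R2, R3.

Op 1: inc R1 by 4 -> R1=(0,4,0,0) value=4
Op 2: inc R2 by 5 -> R2=(0,0,5,0) value=5
Op 3: inc R1 by 2 -> R1=(0,6,0,0) value=6
Op 4: merge R2<->R0 -> R2=(0,0,5,0) R0=(0,0,5,0)
Op 5: merge R0<->R2 -> R0=(0,0,5,0) R2=(0,0,5,0)
Op 6: merge R1<->R2 -> R1=(0,6,5,0) R2=(0,6,5,0)
Op 7: merge R0<->R3 -> R0=(0,0,5,0) R3=(0,0,5,0)
Op 8: inc R0 by 3 -> R0=(3,0,5,0) value=8
Op 9: inc R0 by 1 -> R0=(4,0,5,0) value=9
Op 10: merge R1<->R3 -> R1=(0,6,5,0) R3=(0,6,5,0)
Op 11: merge R0<->R2 -> R0=(4,6,5,0) R2=(4,6,5,0)

Answer: 0 6 5 0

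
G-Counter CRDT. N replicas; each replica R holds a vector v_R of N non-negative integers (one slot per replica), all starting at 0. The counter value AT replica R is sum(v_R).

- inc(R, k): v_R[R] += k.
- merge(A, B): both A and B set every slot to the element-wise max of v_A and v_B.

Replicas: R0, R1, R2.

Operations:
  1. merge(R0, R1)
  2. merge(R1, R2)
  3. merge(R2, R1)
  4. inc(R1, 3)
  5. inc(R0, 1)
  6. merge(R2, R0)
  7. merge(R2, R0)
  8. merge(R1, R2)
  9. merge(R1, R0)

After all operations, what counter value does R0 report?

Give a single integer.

Answer: 4

Derivation:
Op 1: merge R0<->R1 -> R0=(0,0,0) R1=(0,0,0)
Op 2: merge R1<->R2 -> R1=(0,0,0) R2=(0,0,0)
Op 3: merge R2<->R1 -> R2=(0,0,0) R1=(0,0,0)
Op 4: inc R1 by 3 -> R1=(0,3,0) value=3
Op 5: inc R0 by 1 -> R0=(1,0,0) value=1
Op 6: merge R2<->R0 -> R2=(1,0,0) R0=(1,0,0)
Op 7: merge R2<->R0 -> R2=(1,0,0) R0=(1,0,0)
Op 8: merge R1<->R2 -> R1=(1,3,0) R2=(1,3,0)
Op 9: merge R1<->R0 -> R1=(1,3,0) R0=(1,3,0)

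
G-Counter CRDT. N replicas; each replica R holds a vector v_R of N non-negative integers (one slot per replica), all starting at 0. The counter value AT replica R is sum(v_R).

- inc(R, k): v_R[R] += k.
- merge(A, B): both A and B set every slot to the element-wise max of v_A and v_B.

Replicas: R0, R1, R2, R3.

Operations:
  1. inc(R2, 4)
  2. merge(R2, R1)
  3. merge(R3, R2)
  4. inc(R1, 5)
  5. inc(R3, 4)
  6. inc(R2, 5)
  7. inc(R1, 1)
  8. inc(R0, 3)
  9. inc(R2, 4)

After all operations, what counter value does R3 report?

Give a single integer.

Op 1: inc R2 by 4 -> R2=(0,0,4,0) value=4
Op 2: merge R2<->R1 -> R2=(0,0,4,0) R1=(0,0,4,0)
Op 3: merge R3<->R2 -> R3=(0,0,4,0) R2=(0,0,4,0)
Op 4: inc R1 by 5 -> R1=(0,5,4,0) value=9
Op 5: inc R3 by 4 -> R3=(0,0,4,4) value=8
Op 6: inc R2 by 5 -> R2=(0,0,9,0) value=9
Op 7: inc R1 by 1 -> R1=(0,6,4,0) value=10
Op 8: inc R0 by 3 -> R0=(3,0,0,0) value=3
Op 9: inc R2 by 4 -> R2=(0,0,13,0) value=13

Answer: 8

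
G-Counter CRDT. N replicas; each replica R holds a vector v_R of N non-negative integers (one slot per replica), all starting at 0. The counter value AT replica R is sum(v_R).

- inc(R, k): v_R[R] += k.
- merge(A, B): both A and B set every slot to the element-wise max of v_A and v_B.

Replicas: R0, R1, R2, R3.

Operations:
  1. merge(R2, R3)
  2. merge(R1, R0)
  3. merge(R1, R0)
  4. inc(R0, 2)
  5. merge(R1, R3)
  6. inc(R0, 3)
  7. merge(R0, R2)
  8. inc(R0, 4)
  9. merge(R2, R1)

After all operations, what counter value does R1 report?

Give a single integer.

Answer: 5

Derivation:
Op 1: merge R2<->R3 -> R2=(0,0,0,0) R3=(0,0,0,0)
Op 2: merge R1<->R0 -> R1=(0,0,0,0) R0=(0,0,0,0)
Op 3: merge R1<->R0 -> R1=(0,0,0,0) R0=(0,0,0,0)
Op 4: inc R0 by 2 -> R0=(2,0,0,0) value=2
Op 5: merge R1<->R3 -> R1=(0,0,0,0) R3=(0,0,0,0)
Op 6: inc R0 by 3 -> R0=(5,0,0,0) value=5
Op 7: merge R0<->R2 -> R0=(5,0,0,0) R2=(5,0,0,0)
Op 8: inc R0 by 4 -> R0=(9,0,0,0) value=9
Op 9: merge R2<->R1 -> R2=(5,0,0,0) R1=(5,0,0,0)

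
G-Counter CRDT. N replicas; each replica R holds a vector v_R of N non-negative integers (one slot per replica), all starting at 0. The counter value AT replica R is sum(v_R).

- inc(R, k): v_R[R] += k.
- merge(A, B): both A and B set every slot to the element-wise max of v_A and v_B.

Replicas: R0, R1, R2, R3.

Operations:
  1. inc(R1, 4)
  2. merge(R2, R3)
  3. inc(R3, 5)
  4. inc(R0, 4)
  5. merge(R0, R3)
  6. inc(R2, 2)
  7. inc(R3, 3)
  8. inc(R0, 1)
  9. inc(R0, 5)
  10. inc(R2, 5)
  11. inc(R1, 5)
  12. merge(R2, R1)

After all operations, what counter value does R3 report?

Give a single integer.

Op 1: inc R1 by 4 -> R1=(0,4,0,0) value=4
Op 2: merge R2<->R3 -> R2=(0,0,0,0) R3=(0,0,0,0)
Op 3: inc R3 by 5 -> R3=(0,0,0,5) value=5
Op 4: inc R0 by 4 -> R0=(4,0,0,0) value=4
Op 5: merge R0<->R3 -> R0=(4,0,0,5) R3=(4,0,0,5)
Op 6: inc R2 by 2 -> R2=(0,0,2,0) value=2
Op 7: inc R3 by 3 -> R3=(4,0,0,8) value=12
Op 8: inc R0 by 1 -> R0=(5,0,0,5) value=10
Op 9: inc R0 by 5 -> R0=(10,0,0,5) value=15
Op 10: inc R2 by 5 -> R2=(0,0,7,0) value=7
Op 11: inc R1 by 5 -> R1=(0,9,0,0) value=9
Op 12: merge R2<->R1 -> R2=(0,9,7,0) R1=(0,9,7,0)

Answer: 12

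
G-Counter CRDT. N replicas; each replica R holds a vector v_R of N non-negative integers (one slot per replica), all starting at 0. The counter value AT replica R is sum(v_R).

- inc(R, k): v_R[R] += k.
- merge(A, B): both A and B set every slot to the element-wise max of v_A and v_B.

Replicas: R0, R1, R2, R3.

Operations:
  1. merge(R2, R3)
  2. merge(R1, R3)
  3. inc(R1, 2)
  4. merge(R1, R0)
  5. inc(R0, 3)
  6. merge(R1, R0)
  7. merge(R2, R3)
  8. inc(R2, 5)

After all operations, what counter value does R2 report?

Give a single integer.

Op 1: merge R2<->R3 -> R2=(0,0,0,0) R3=(0,0,0,0)
Op 2: merge R1<->R3 -> R1=(0,0,0,0) R3=(0,0,0,0)
Op 3: inc R1 by 2 -> R1=(0,2,0,0) value=2
Op 4: merge R1<->R0 -> R1=(0,2,0,0) R0=(0,2,0,0)
Op 5: inc R0 by 3 -> R0=(3,2,0,0) value=5
Op 6: merge R1<->R0 -> R1=(3,2,0,0) R0=(3,2,0,0)
Op 7: merge R2<->R3 -> R2=(0,0,0,0) R3=(0,0,0,0)
Op 8: inc R2 by 5 -> R2=(0,0,5,0) value=5

Answer: 5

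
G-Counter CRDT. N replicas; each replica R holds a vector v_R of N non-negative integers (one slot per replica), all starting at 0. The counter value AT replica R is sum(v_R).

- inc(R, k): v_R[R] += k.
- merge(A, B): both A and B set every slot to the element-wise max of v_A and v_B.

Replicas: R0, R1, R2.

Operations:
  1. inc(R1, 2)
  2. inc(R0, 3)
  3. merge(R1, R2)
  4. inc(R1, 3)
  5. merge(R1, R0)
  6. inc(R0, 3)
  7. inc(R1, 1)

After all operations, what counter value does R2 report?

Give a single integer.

Op 1: inc R1 by 2 -> R1=(0,2,0) value=2
Op 2: inc R0 by 3 -> R0=(3,0,0) value=3
Op 3: merge R1<->R2 -> R1=(0,2,0) R2=(0,2,0)
Op 4: inc R1 by 3 -> R1=(0,5,0) value=5
Op 5: merge R1<->R0 -> R1=(3,5,0) R0=(3,5,0)
Op 6: inc R0 by 3 -> R0=(6,5,0) value=11
Op 7: inc R1 by 1 -> R1=(3,6,0) value=9

Answer: 2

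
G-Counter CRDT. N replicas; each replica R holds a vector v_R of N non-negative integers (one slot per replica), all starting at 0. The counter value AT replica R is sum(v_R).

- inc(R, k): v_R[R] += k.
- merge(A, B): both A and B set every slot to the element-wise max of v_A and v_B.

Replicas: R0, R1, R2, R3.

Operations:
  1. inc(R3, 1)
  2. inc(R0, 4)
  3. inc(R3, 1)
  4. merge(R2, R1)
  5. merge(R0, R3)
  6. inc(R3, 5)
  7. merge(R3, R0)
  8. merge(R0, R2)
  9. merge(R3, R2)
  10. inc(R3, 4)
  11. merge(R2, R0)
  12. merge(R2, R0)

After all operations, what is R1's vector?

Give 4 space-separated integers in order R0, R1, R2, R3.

Op 1: inc R3 by 1 -> R3=(0,0,0,1) value=1
Op 2: inc R0 by 4 -> R0=(4,0,0,0) value=4
Op 3: inc R3 by 1 -> R3=(0,0,0,2) value=2
Op 4: merge R2<->R1 -> R2=(0,0,0,0) R1=(0,0,0,0)
Op 5: merge R0<->R3 -> R0=(4,0,0,2) R3=(4,0,0,2)
Op 6: inc R3 by 5 -> R3=(4,0,0,7) value=11
Op 7: merge R3<->R0 -> R3=(4,0,0,7) R0=(4,0,0,7)
Op 8: merge R0<->R2 -> R0=(4,0,0,7) R2=(4,0,0,7)
Op 9: merge R3<->R2 -> R3=(4,0,0,7) R2=(4,0,0,7)
Op 10: inc R3 by 4 -> R3=(4,0,0,11) value=15
Op 11: merge R2<->R0 -> R2=(4,0,0,7) R0=(4,0,0,7)
Op 12: merge R2<->R0 -> R2=(4,0,0,7) R0=(4,0,0,7)

Answer: 0 0 0 0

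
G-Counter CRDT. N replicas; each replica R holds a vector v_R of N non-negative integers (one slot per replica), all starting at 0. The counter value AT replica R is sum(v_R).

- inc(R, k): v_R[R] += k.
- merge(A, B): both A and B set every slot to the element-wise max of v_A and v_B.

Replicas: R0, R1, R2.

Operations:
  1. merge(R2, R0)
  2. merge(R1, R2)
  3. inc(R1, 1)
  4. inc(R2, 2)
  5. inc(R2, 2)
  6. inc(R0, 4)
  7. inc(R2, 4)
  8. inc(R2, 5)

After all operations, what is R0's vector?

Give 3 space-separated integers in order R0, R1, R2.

Op 1: merge R2<->R0 -> R2=(0,0,0) R0=(0,0,0)
Op 2: merge R1<->R2 -> R1=(0,0,0) R2=(0,0,0)
Op 3: inc R1 by 1 -> R1=(0,1,0) value=1
Op 4: inc R2 by 2 -> R2=(0,0,2) value=2
Op 5: inc R2 by 2 -> R2=(0,0,4) value=4
Op 6: inc R0 by 4 -> R0=(4,0,0) value=4
Op 7: inc R2 by 4 -> R2=(0,0,8) value=8
Op 8: inc R2 by 5 -> R2=(0,0,13) value=13

Answer: 4 0 0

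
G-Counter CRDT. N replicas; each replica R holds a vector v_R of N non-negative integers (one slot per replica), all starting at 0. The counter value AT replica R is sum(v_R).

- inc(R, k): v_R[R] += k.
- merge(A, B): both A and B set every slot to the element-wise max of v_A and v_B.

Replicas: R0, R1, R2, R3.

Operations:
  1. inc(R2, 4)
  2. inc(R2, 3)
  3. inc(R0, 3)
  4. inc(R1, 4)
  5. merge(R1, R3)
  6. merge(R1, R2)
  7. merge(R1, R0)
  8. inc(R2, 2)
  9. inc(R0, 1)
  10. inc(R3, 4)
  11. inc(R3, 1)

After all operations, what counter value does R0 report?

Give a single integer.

Answer: 15

Derivation:
Op 1: inc R2 by 4 -> R2=(0,0,4,0) value=4
Op 2: inc R2 by 3 -> R2=(0,0,7,0) value=7
Op 3: inc R0 by 3 -> R0=(3,0,0,0) value=3
Op 4: inc R1 by 4 -> R1=(0,4,0,0) value=4
Op 5: merge R1<->R3 -> R1=(0,4,0,0) R3=(0,4,0,0)
Op 6: merge R1<->R2 -> R1=(0,4,7,0) R2=(0,4,7,0)
Op 7: merge R1<->R0 -> R1=(3,4,7,0) R0=(3,4,7,0)
Op 8: inc R2 by 2 -> R2=(0,4,9,0) value=13
Op 9: inc R0 by 1 -> R0=(4,4,7,0) value=15
Op 10: inc R3 by 4 -> R3=(0,4,0,4) value=8
Op 11: inc R3 by 1 -> R3=(0,4,0,5) value=9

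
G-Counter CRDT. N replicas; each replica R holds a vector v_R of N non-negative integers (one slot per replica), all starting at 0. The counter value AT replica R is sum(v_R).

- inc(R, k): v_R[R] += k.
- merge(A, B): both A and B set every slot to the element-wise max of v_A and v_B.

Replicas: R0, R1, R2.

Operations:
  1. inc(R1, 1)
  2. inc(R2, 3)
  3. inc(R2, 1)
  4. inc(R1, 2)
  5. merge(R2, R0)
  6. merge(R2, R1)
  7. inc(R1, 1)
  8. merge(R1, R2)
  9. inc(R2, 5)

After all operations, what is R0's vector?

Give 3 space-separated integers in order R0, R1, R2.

Answer: 0 0 4

Derivation:
Op 1: inc R1 by 1 -> R1=(0,1,0) value=1
Op 2: inc R2 by 3 -> R2=(0,0,3) value=3
Op 3: inc R2 by 1 -> R2=(0,0,4) value=4
Op 4: inc R1 by 2 -> R1=(0,3,0) value=3
Op 5: merge R2<->R0 -> R2=(0,0,4) R0=(0,0,4)
Op 6: merge R2<->R1 -> R2=(0,3,4) R1=(0,3,4)
Op 7: inc R1 by 1 -> R1=(0,4,4) value=8
Op 8: merge R1<->R2 -> R1=(0,4,4) R2=(0,4,4)
Op 9: inc R2 by 5 -> R2=(0,4,9) value=13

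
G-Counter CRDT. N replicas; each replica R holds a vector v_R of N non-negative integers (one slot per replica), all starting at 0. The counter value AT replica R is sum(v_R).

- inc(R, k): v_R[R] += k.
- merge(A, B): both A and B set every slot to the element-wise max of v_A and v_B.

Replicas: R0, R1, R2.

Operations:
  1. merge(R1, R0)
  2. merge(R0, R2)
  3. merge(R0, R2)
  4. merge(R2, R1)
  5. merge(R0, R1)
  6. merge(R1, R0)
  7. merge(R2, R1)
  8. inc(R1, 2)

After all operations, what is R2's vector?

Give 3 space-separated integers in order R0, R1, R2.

Op 1: merge R1<->R0 -> R1=(0,0,0) R0=(0,0,0)
Op 2: merge R0<->R2 -> R0=(0,0,0) R2=(0,0,0)
Op 3: merge R0<->R2 -> R0=(0,0,0) R2=(0,0,0)
Op 4: merge R2<->R1 -> R2=(0,0,0) R1=(0,0,0)
Op 5: merge R0<->R1 -> R0=(0,0,0) R1=(0,0,0)
Op 6: merge R1<->R0 -> R1=(0,0,0) R0=(0,0,0)
Op 7: merge R2<->R1 -> R2=(0,0,0) R1=(0,0,0)
Op 8: inc R1 by 2 -> R1=(0,2,0) value=2

Answer: 0 0 0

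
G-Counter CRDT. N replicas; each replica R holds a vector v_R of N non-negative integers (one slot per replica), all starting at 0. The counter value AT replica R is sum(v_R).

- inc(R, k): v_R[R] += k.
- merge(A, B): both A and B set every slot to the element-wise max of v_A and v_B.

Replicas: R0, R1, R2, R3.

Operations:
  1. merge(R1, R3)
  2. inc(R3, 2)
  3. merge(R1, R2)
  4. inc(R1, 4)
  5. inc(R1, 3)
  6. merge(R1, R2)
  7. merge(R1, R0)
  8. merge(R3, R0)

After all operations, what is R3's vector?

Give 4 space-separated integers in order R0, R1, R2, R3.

Op 1: merge R1<->R3 -> R1=(0,0,0,0) R3=(0,0,0,0)
Op 2: inc R3 by 2 -> R3=(0,0,0,2) value=2
Op 3: merge R1<->R2 -> R1=(0,0,0,0) R2=(0,0,0,0)
Op 4: inc R1 by 4 -> R1=(0,4,0,0) value=4
Op 5: inc R1 by 3 -> R1=(0,7,0,0) value=7
Op 6: merge R1<->R2 -> R1=(0,7,0,0) R2=(0,7,0,0)
Op 7: merge R1<->R0 -> R1=(0,7,0,0) R0=(0,7,0,0)
Op 8: merge R3<->R0 -> R3=(0,7,0,2) R0=(0,7,0,2)

Answer: 0 7 0 2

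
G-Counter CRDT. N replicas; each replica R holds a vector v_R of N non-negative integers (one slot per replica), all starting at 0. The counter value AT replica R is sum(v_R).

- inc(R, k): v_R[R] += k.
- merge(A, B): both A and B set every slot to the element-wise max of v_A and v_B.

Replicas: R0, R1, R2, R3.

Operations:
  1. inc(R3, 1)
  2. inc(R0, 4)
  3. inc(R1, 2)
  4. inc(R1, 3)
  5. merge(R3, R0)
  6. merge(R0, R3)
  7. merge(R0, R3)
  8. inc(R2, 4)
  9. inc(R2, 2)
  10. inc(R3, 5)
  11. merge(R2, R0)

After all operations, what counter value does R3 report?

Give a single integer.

Op 1: inc R3 by 1 -> R3=(0,0,0,1) value=1
Op 2: inc R0 by 4 -> R0=(4,0,0,0) value=4
Op 3: inc R1 by 2 -> R1=(0,2,0,0) value=2
Op 4: inc R1 by 3 -> R1=(0,5,0,0) value=5
Op 5: merge R3<->R0 -> R3=(4,0,0,1) R0=(4,0,0,1)
Op 6: merge R0<->R3 -> R0=(4,0,0,1) R3=(4,0,0,1)
Op 7: merge R0<->R3 -> R0=(4,0,0,1) R3=(4,0,0,1)
Op 8: inc R2 by 4 -> R2=(0,0,4,0) value=4
Op 9: inc R2 by 2 -> R2=(0,0,6,0) value=6
Op 10: inc R3 by 5 -> R3=(4,0,0,6) value=10
Op 11: merge R2<->R0 -> R2=(4,0,6,1) R0=(4,0,6,1)

Answer: 10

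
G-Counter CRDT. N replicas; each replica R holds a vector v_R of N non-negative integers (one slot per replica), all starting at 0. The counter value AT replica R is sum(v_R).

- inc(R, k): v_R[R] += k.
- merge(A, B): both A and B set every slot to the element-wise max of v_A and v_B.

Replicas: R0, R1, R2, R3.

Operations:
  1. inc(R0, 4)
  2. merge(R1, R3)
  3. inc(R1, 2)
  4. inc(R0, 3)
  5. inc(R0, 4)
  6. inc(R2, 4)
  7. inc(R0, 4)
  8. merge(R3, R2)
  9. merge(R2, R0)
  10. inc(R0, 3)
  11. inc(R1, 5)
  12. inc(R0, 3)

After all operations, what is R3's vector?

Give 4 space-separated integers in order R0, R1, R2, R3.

Answer: 0 0 4 0

Derivation:
Op 1: inc R0 by 4 -> R0=(4,0,0,0) value=4
Op 2: merge R1<->R3 -> R1=(0,0,0,0) R3=(0,0,0,0)
Op 3: inc R1 by 2 -> R1=(0,2,0,0) value=2
Op 4: inc R0 by 3 -> R0=(7,0,0,0) value=7
Op 5: inc R0 by 4 -> R0=(11,0,0,0) value=11
Op 6: inc R2 by 4 -> R2=(0,0,4,0) value=4
Op 7: inc R0 by 4 -> R0=(15,0,0,0) value=15
Op 8: merge R3<->R2 -> R3=(0,0,4,0) R2=(0,0,4,0)
Op 9: merge R2<->R0 -> R2=(15,0,4,0) R0=(15,0,4,0)
Op 10: inc R0 by 3 -> R0=(18,0,4,0) value=22
Op 11: inc R1 by 5 -> R1=(0,7,0,0) value=7
Op 12: inc R0 by 3 -> R0=(21,0,4,0) value=25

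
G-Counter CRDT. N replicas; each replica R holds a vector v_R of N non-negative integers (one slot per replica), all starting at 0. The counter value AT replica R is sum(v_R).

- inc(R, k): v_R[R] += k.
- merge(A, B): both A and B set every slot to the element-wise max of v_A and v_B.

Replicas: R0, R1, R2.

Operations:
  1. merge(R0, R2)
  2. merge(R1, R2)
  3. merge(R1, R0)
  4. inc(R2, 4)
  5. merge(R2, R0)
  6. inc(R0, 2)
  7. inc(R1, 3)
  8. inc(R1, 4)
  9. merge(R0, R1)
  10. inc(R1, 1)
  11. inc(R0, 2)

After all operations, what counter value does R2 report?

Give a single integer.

Answer: 4

Derivation:
Op 1: merge R0<->R2 -> R0=(0,0,0) R2=(0,0,0)
Op 2: merge R1<->R2 -> R1=(0,0,0) R2=(0,0,0)
Op 3: merge R1<->R0 -> R1=(0,0,0) R0=(0,0,0)
Op 4: inc R2 by 4 -> R2=(0,0,4) value=4
Op 5: merge R2<->R0 -> R2=(0,0,4) R0=(0,0,4)
Op 6: inc R0 by 2 -> R0=(2,0,4) value=6
Op 7: inc R1 by 3 -> R1=(0,3,0) value=3
Op 8: inc R1 by 4 -> R1=(0,7,0) value=7
Op 9: merge R0<->R1 -> R0=(2,7,4) R1=(2,7,4)
Op 10: inc R1 by 1 -> R1=(2,8,4) value=14
Op 11: inc R0 by 2 -> R0=(4,7,4) value=15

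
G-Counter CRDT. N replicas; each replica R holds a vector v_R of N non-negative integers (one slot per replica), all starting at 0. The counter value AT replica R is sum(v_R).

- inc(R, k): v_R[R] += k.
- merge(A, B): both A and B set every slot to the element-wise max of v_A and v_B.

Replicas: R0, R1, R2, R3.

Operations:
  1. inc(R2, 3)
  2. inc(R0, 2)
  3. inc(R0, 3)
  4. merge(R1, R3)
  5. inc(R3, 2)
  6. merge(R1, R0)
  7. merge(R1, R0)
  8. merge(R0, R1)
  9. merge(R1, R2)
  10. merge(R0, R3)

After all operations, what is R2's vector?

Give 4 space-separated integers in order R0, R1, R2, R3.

Op 1: inc R2 by 3 -> R2=(0,0,3,0) value=3
Op 2: inc R0 by 2 -> R0=(2,0,0,0) value=2
Op 3: inc R0 by 3 -> R0=(5,0,0,0) value=5
Op 4: merge R1<->R3 -> R1=(0,0,0,0) R3=(0,0,0,0)
Op 5: inc R3 by 2 -> R3=(0,0,0,2) value=2
Op 6: merge R1<->R0 -> R1=(5,0,0,0) R0=(5,0,0,0)
Op 7: merge R1<->R0 -> R1=(5,0,0,0) R0=(5,0,0,0)
Op 8: merge R0<->R1 -> R0=(5,0,0,0) R1=(5,0,0,0)
Op 9: merge R1<->R2 -> R1=(5,0,3,0) R2=(5,0,3,0)
Op 10: merge R0<->R3 -> R0=(5,0,0,2) R3=(5,0,0,2)

Answer: 5 0 3 0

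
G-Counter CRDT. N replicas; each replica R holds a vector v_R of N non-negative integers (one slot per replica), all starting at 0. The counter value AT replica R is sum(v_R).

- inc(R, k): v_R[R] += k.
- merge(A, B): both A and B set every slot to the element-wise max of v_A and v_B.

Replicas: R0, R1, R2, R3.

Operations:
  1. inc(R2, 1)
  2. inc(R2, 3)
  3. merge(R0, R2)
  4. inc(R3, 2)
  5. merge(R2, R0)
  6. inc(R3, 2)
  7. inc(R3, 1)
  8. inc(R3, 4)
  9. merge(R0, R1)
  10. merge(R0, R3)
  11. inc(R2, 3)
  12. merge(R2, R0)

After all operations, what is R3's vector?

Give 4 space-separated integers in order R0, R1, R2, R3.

Op 1: inc R2 by 1 -> R2=(0,0,1,0) value=1
Op 2: inc R2 by 3 -> R2=(0,0,4,0) value=4
Op 3: merge R0<->R2 -> R0=(0,0,4,0) R2=(0,0,4,0)
Op 4: inc R3 by 2 -> R3=(0,0,0,2) value=2
Op 5: merge R2<->R0 -> R2=(0,0,4,0) R0=(0,0,4,0)
Op 6: inc R3 by 2 -> R3=(0,0,0,4) value=4
Op 7: inc R3 by 1 -> R3=(0,0,0,5) value=5
Op 8: inc R3 by 4 -> R3=(0,0,0,9) value=9
Op 9: merge R0<->R1 -> R0=(0,0,4,0) R1=(0,0,4,0)
Op 10: merge R0<->R3 -> R0=(0,0,4,9) R3=(0,0,4,9)
Op 11: inc R2 by 3 -> R2=(0,0,7,0) value=7
Op 12: merge R2<->R0 -> R2=(0,0,7,9) R0=(0,0,7,9)

Answer: 0 0 4 9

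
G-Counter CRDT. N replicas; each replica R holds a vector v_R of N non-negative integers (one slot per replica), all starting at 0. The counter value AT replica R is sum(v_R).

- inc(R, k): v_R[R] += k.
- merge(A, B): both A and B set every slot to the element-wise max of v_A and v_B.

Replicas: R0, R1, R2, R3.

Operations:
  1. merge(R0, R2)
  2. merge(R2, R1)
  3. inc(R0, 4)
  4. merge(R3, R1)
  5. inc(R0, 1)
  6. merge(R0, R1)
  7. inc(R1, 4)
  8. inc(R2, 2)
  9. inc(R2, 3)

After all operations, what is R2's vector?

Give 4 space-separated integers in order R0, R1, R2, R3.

Op 1: merge R0<->R2 -> R0=(0,0,0,0) R2=(0,0,0,0)
Op 2: merge R2<->R1 -> R2=(0,0,0,0) R1=(0,0,0,0)
Op 3: inc R0 by 4 -> R0=(4,0,0,0) value=4
Op 4: merge R3<->R1 -> R3=(0,0,0,0) R1=(0,0,0,0)
Op 5: inc R0 by 1 -> R0=(5,0,0,0) value=5
Op 6: merge R0<->R1 -> R0=(5,0,0,0) R1=(5,0,0,0)
Op 7: inc R1 by 4 -> R1=(5,4,0,0) value=9
Op 8: inc R2 by 2 -> R2=(0,0,2,0) value=2
Op 9: inc R2 by 3 -> R2=(0,0,5,0) value=5

Answer: 0 0 5 0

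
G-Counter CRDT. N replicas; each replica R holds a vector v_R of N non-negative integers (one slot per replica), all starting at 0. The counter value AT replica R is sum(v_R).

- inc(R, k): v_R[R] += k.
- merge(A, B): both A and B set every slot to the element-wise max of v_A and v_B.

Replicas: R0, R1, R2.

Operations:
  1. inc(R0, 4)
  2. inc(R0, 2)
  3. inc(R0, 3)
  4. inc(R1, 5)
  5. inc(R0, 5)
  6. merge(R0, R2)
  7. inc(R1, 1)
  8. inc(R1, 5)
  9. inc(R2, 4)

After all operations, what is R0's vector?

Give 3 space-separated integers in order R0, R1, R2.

Answer: 14 0 0

Derivation:
Op 1: inc R0 by 4 -> R0=(4,0,0) value=4
Op 2: inc R0 by 2 -> R0=(6,0,0) value=6
Op 3: inc R0 by 3 -> R0=(9,0,0) value=9
Op 4: inc R1 by 5 -> R1=(0,5,0) value=5
Op 5: inc R0 by 5 -> R0=(14,0,0) value=14
Op 6: merge R0<->R2 -> R0=(14,0,0) R2=(14,0,0)
Op 7: inc R1 by 1 -> R1=(0,6,0) value=6
Op 8: inc R1 by 5 -> R1=(0,11,0) value=11
Op 9: inc R2 by 4 -> R2=(14,0,4) value=18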